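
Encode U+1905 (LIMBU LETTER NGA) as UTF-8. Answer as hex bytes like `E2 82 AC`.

U+1905 = 0x1905 = 6405 decimal. In range U+0800–U+FFFF → 3-byte form: 1110xxxx 10xxxxxx 10xxxxxx.
Binary (16 bits): 0001100100000101.
Split 4+6+6: 0001 | 100100 | 000101.
Byte 1: 11100001 = 0xE1.
Byte 2: 10100100 = 0xA4.
Byte 3: 10000101 = 0x85.

E1 A4 85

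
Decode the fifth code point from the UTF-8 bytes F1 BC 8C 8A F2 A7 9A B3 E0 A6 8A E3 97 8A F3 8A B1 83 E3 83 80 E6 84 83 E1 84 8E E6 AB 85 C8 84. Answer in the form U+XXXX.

U+CAC43

Offset 0: leading byte 0xF1 = 11110001 → 4-byte char #1 = F1 BC 8C 8A.
Offset 4: leading byte 0xF2 = 11110010 → 4-byte char #2 = F2 A7 9A B3.
Offset 8: leading byte 0xE0 = 11100000 → 3-byte char #3 = E0 A6 8A.
Offset 11: leading byte 0xE3 = 11100011 → 3-byte char #4 = E3 97 8A.
Offset 14: leading byte 0xF3 = 11110011 → 4-byte char #5 = F3 8A B1 83.
Leading byte 0xF3 = 11110011 matches 11110xxx → 4-byte sequence.
Byte 1: 0xF3 = 11110011, payload 011 (3 bits).
Byte 2: 0x8A = 10001010 (10xxxxxx ✓), payload 001010.
Byte 3: 0xB1 = 10110001 (10xxxxxx ✓), payload 110001.
Byte 4: 0x83 = 10000011 (10xxxxxx ✓), payload 000011.
Concatenate: 011001010110001000011 = 0xCAC43 (21 bits → U+CAC43).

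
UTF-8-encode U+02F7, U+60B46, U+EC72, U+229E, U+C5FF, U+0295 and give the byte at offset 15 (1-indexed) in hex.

0xBF

1-indexed offset 15 is 0-indexed offset 14.
U+02F7 → 2-byte form CB B7 at offsets 0–1.
U+60B46 → 4-byte form F1 A0 AD 86 at offsets 2–5.
U+EC72 → 3-byte form EE B1 B2 at offsets 6–8.
U+229E → 3-byte form E2 8A 9E at offsets 9–11.
U+C5FF → 3-byte form EC 97 BF at offsets 12–14.
Offset 14 falls in char 5's range; it's byte 3 of EC 97 BF = 0xBF.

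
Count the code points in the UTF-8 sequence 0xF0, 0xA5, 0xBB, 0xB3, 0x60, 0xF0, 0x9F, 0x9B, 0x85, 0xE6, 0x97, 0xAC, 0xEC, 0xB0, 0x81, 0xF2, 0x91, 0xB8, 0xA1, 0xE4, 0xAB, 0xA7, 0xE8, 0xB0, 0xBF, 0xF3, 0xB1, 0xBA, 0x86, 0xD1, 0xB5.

Byte at offset 0: 0xF0 = 11110000 → 4-byte char (#1). Advance 4.
Byte at offset 4: 0x60 = 01100000 → 1-byte char (#2). Advance 1.
Byte at offset 5: 0xF0 = 11110000 → 4-byte char (#3). Advance 4.
Byte at offset 9: 0xE6 = 11100110 → 3-byte char (#4). Advance 3.
Byte at offset 12: 0xEC = 11101100 → 3-byte char (#5). Advance 3.
Byte at offset 15: 0xF2 = 11110010 → 4-byte char (#6). Advance 4.
Byte at offset 19: 0xE4 = 11100100 → 3-byte char (#7). Advance 3.
Byte at offset 22: 0xE8 = 11101000 → 3-byte char (#8). Advance 3.
Byte at offset 25: 0xF3 = 11110011 → 4-byte char (#9). Advance 4.
Byte at offset 29: 0xD1 = 11010001 → 2-byte char (#10). Advance 2.
Reached end at offset 31 after 10 code points.

10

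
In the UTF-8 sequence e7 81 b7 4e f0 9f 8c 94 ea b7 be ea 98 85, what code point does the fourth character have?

Offset 0: leading byte 0xE7 = 11100111 → 3-byte char #1 = E7 81 B7.
Offset 3: leading byte 0x4E = 01001110 → 1-byte char #2 = 4E.
Offset 4: leading byte 0xF0 = 11110000 → 4-byte char #3 = F0 9F 8C 94.
Offset 8: leading byte 0xEA = 11101010 → 3-byte char #4 = EA B7 BE.
Leading byte 0xEA = 11101010 matches 1110xxxx → 3-byte sequence.
Byte 1: 0xEA = 11101010, payload 1010 (4 bits).
Byte 2: 0xB7 = 10110111 (10xxxxxx ✓), payload 110111.
Byte 3: 0xBE = 10111110 (10xxxxxx ✓), payload 111110.
Concatenate: 1010110111111110 = 0xADFE (16 bits → U+ADFE).

U+ADFE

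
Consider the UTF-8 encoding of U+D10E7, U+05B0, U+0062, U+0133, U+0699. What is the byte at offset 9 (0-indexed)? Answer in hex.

0xDA

U+D10E7 → 4-byte form F3 91 83 A7 at offsets 0–3.
U+05B0 → 2-byte form D6 B0 at offsets 4–5.
U+0062 → 1-byte form 62 at offsets 6–6.
U+0133 → 2-byte form C4 B3 at offsets 7–8.
U+0699 → 2-byte form DA 99 at offsets 9–10.
Offset 9 falls in char 5's range; it's byte 1 of DA 99 = 0xDA.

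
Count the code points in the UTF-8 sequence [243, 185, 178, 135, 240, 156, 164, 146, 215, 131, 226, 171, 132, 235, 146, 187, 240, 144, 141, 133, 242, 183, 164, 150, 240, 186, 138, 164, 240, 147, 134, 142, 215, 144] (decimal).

10

Byte at offset 0: 0xF3 = 11110011 → 4-byte char (#1). Advance 4.
Byte at offset 4: 0xF0 = 11110000 → 4-byte char (#2). Advance 4.
Byte at offset 8: 0xD7 = 11010111 → 2-byte char (#3). Advance 2.
Byte at offset 10: 0xE2 = 11100010 → 3-byte char (#4). Advance 3.
Byte at offset 13: 0xEB = 11101011 → 3-byte char (#5). Advance 3.
Byte at offset 16: 0xF0 = 11110000 → 4-byte char (#6). Advance 4.
Byte at offset 20: 0xF2 = 11110010 → 4-byte char (#7). Advance 4.
Byte at offset 24: 0xF0 = 11110000 → 4-byte char (#8). Advance 4.
Byte at offset 28: 0xF0 = 11110000 → 4-byte char (#9). Advance 4.
Byte at offset 32: 0xD7 = 11010111 → 2-byte char (#10). Advance 2.
Reached end at offset 34 after 10 code points.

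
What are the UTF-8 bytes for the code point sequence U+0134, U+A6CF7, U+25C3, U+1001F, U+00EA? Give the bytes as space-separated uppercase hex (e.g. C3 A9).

U+0134: 2-byte form → C4 B4.
U+A6CF7: 4-byte form → F2 A6 B3 B7.
U+25C3: 3-byte form → E2 97 83.
U+1001F: 4-byte form → F0 90 80 9F.
U+00EA: 2-byte form → C3 AA.
Concatenated (15 bytes): C4 B4 F2 A6 B3 B7 E2 97 83 F0 90 80 9F C3 AA.

C4 B4 F2 A6 B3 B7 E2 97 83 F0 90 80 9F C3 AA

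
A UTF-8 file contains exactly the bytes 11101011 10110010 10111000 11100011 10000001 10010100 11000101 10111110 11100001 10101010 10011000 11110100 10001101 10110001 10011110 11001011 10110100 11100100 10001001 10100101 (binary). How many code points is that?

Byte at offset 0: 0xEB = 11101011 → 3-byte char (#1). Advance 3.
Byte at offset 3: 0xE3 = 11100011 → 3-byte char (#2). Advance 3.
Byte at offset 6: 0xC5 = 11000101 → 2-byte char (#3). Advance 2.
Byte at offset 8: 0xE1 = 11100001 → 3-byte char (#4). Advance 3.
Byte at offset 11: 0xF4 = 11110100 → 4-byte char (#5). Advance 4.
Byte at offset 15: 0xCB = 11001011 → 2-byte char (#6). Advance 2.
Byte at offset 17: 0xE4 = 11100100 → 3-byte char (#7). Advance 3.
Reached end at offset 20 after 7 code points.

7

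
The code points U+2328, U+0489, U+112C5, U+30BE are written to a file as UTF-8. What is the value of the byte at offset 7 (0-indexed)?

0x8B

U+2328 → 3-byte form E2 8C A8 at offsets 0–2.
U+0489 → 2-byte form D2 89 at offsets 3–4.
U+112C5 → 4-byte form F0 91 8B 85 at offsets 5–8.
Offset 7 falls in char 3's range; it's byte 3 of F0 91 8B 85 = 0x8B.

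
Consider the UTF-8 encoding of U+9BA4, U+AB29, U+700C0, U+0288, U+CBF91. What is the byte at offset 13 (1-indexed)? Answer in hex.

1-indexed offset 13 is 0-indexed offset 12.
U+9BA4 → 3-byte form E9 AE A4 at offsets 0–2.
U+AB29 → 3-byte form EA AC A9 at offsets 3–5.
U+700C0 → 4-byte form F1 B0 83 80 at offsets 6–9.
U+0288 → 2-byte form CA 88 at offsets 10–11.
U+CBF91 → 4-byte form F3 8B BE 91 at offsets 12–15.
Offset 12 falls in char 5's range; it's byte 1 of F3 8B BE 91 = 0xF3.

0xF3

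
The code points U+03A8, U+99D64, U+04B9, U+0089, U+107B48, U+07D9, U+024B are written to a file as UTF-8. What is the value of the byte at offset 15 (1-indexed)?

0xDF

1-indexed offset 15 is 0-indexed offset 14.
U+03A8 → 2-byte form CE A8 at offsets 0–1.
U+99D64 → 4-byte form F2 99 B5 A4 at offsets 2–5.
U+04B9 → 2-byte form D2 B9 at offsets 6–7.
U+0089 → 2-byte form C2 89 at offsets 8–9.
U+107B48 → 4-byte form F4 87 AD 88 at offsets 10–13.
U+07D9 → 2-byte form DF 99 at offsets 14–15.
Offset 14 falls in char 6's range; it's byte 1 of DF 99 = 0xDF.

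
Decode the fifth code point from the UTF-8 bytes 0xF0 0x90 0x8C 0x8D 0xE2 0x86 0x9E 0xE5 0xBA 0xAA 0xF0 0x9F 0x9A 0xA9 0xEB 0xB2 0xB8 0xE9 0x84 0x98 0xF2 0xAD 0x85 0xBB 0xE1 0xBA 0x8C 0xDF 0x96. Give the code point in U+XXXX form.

U+BCB8

Offset 0: leading byte 0xF0 = 11110000 → 4-byte char #1 = F0 90 8C 8D.
Offset 4: leading byte 0xE2 = 11100010 → 3-byte char #2 = E2 86 9E.
Offset 7: leading byte 0xE5 = 11100101 → 3-byte char #3 = E5 BA AA.
Offset 10: leading byte 0xF0 = 11110000 → 4-byte char #4 = F0 9F 9A A9.
Offset 14: leading byte 0xEB = 11101011 → 3-byte char #5 = EB B2 B8.
Leading byte 0xEB = 11101011 matches 1110xxxx → 3-byte sequence.
Byte 1: 0xEB = 11101011, payload 1011 (4 bits).
Byte 2: 0xB2 = 10110010 (10xxxxxx ✓), payload 110010.
Byte 3: 0xB8 = 10111000 (10xxxxxx ✓), payload 111000.
Concatenate: 1011110010111000 = 0xBCB8 (16 bits → U+BCB8).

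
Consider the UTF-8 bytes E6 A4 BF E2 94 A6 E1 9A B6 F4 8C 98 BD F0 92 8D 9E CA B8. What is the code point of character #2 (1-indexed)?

Offset 0: leading byte 0xE6 = 11100110 → 3-byte char #1 = E6 A4 BF.
Offset 3: leading byte 0xE2 = 11100010 → 3-byte char #2 = E2 94 A6.
Leading byte 0xE2 = 11100010 matches 1110xxxx → 3-byte sequence.
Byte 1: 0xE2 = 11100010, payload 0010 (4 bits).
Byte 2: 0x94 = 10010100 (10xxxxxx ✓), payload 010100.
Byte 3: 0xA6 = 10100110 (10xxxxxx ✓), payload 100110.
Concatenate: 0010010100100110 = 0x2526 (16 bits → U+2526).

U+2526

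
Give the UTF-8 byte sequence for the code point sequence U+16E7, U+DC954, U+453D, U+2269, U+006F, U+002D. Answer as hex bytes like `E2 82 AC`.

E1 9B A7 F3 9C A5 94 E4 94 BD E2 89 A9 6F 2D

U+16E7: 3-byte form → E1 9B A7.
U+DC954: 4-byte form → F3 9C A5 94.
U+453D: 3-byte form → E4 94 BD.
U+2269: 3-byte form → E2 89 A9.
U+006F: 1-byte form → 6F.
U+002D: 1-byte form → 2D.
Concatenated (15 bytes): E1 9B A7 F3 9C A5 94 E4 94 BD E2 89 A9 6F 2D.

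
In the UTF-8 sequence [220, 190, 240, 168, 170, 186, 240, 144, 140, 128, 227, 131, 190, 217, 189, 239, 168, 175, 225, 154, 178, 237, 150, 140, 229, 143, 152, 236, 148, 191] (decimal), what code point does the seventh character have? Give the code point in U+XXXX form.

U+16B2

Offset 0: leading byte 0xDC = 11011100 → 2-byte char #1 = DC BE.
Offset 2: leading byte 0xF0 = 11110000 → 4-byte char #2 = F0 A8 AA BA.
Offset 6: leading byte 0xF0 = 11110000 → 4-byte char #3 = F0 90 8C 80.
Offset 10: leading byte 0xE3 = 11100011 → 3-byte char #4 = E3 83 BE.
Offset 13: leading byte 0xD9 = 11011001 → 2-byte char #5 = D9 BD.
Offset 15: leading byte 0xEF = 11101111 → 3-byte char #6 = EF A8 AF.
Offset 18: leading byte 0xE1 = 11100001 → 3-byte char #7 = E1 9A B2.
Leading byte 0xE1 = 11100001 matches 1110xxxx → 3-byte sequence.
Byte 1: 0xE1 = 11100001, payload 0001 (4 bits).
Byte 2: 0x9A = 10011010 (10xxxxxx ✓), payload 011010.
Byte 3: 0xB2 = 10110010 (10xxxxxx ✓), payload 110010.
Concatenate: 0001011010110010 = 0x16B2 (16 bits → U+16B2).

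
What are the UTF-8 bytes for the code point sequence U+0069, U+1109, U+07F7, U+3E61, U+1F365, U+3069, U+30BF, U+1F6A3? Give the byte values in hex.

U+0069: 1-byte form → 69.
U+1109: 3-byte form → E1 84 89.
U+07F7: 2-byte form → DF B7.
U+3E61: 3-byte form → E3 B9 A1.
U+1F365: 4-byte form → F0 9F 8D A5.
U+3069: 3-byte form → E3 81 A9.
U+30BF: 3-byte form → E3 82 BF.
U+1F6A3: 4-byte form → F0 9F 9A A3.
Concatenated (23 bytes): 69 E1 84 89 DF B7 E3 B9 A1 F0 9F 8D A5 E3 81 A9 E3 82 BF F0 9F 9A A3.

69 E1 84 89 DF B7 E3 B9 A1 F0 9F 8D A5 E3 81 A9 E3 82 BF F0 9F 9A A3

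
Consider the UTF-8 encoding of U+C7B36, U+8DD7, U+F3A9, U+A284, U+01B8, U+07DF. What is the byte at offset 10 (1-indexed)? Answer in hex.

1-indexed offset 10 is 0-indexed offset 9.
U+C7B36 → 4-byte form F3 87 AC B6 at offsets 0–3.
U+8DD7 → 3-byte form E8 B7 97 at offsets 4–6.
U+F3A9 → 3-byte form EF 8E A9 at offsets 7–9.
Offset 9 falls in char 3's range; it's byte 3 of EF 8E A9 = 0xA9.

0xA9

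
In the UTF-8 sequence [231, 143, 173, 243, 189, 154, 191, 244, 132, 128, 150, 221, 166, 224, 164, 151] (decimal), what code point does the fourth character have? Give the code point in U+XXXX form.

U+0766

Offset 0: leading byte 0xE7 = 11100111 → 3-byte char #1 = E7 8F AD.
Offset 3: leading byte 0xF3 = 11110011 → 4-byte char #2 = F3 BD 9A BF.
Offset 7: leading byte 0xF4 = 11110100 → 4-byte char #3 = F4 84 80 96.
Offset 11: leading byte 0xDD = 11011101 → 2-byte char #4 = DD A6.
Leading byte 0xDD = 11011101 matches 110xxxxx → 2-byte sequence.
Byte 1: 0xDD = 11011101, payload 11101 (5 bits).
Byte 2: 0xA6 = 10100110 (10xxxxxx ✓), payload 100110.
Concatenate: 11101100110 = 0x766 (11 bits → U+0766).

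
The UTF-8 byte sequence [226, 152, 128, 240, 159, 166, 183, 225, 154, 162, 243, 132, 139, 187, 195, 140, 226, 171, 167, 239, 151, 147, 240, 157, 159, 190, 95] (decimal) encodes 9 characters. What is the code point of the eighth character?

U+1D7FE

Offset 0: leading byte 0xE2 = 11100010 → 3-byte char #1 = E2 98 80.
Offset 3: leading byte 0xF0 = 11110000 → 4-byte char #2 = F0 9F A6 B7.
Offset 7: leading byte 0xE1 = 11100001 → 3-byte char #3 = E1 9A A2.
Offset 10: leading byte 0xF3 = 11110011 → 4-byte char #4 = F3 84 8B BB.
Offset 14: leading byte 0xC3 = 11000011 → 2-byte char #5 = C3 8C.
Offset 16: leading byte 0xE2 = 11100010 → 3-byte char #6 = E2 AB A7.
Offset 19: leading byte 0xEF = 11101111 → 3-byte char #7 = EF 97 93.
Offset 22: leading byte 0xF0 = 11110000 → 4-byte char #8 = F0 9D 9F BE.
Leading byte 0xF0 = 11110000 matches 11110xxx → 4-byte sequence.
Byte 1: 0xF0 = 11110000, payload 000 (3 bits).
Byte 2: 0x9D = 10011101 (10xxxxxx ✓), payload 011101.
Byte 3: 0x9F = 10011111 (10xxxxxx ✓), payload 011111.
Byte 4: 0xBE = 10111110 (10xxxxxx ✓), payload 111110.
Concatenate: 000011101011111111110 = 0x1D7FE (21 bits → U+1D7FE).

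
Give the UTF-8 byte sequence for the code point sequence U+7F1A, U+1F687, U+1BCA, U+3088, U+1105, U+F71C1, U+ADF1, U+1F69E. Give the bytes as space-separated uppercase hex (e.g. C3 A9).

E7 BC 9A F0 9F 9A 87 E1 AF 8A E3 82 88 E1 84 85 F3 B7 87 81 EA B7 B1 F0 9F 9A 9E

U+7F1A: 3-byte form → E7 BC 9A.
U+1F687: 4-byte form → F0 9F 9A 87.
U+1BCA: 3-byte form → E1 AF 8A.
U+3088: 3-byte form → E3 82 88.
U+1105: 3-byte form → E1 84 85.
U+F71C1: 4-byte form → F3 B7 87 81.
U+ADF1: 3-byte form → EA B7 B1.
U+1F69E: 4-byte form → F0 9F 9A 9E.
Concatenated (27 bytes): E7 BC 9A F0 9F 9A 87 E1 AF 8A E3 82 88 E1 84 85 F3 B7 87 81 EA B7 B1 F0 9F 9A 9E.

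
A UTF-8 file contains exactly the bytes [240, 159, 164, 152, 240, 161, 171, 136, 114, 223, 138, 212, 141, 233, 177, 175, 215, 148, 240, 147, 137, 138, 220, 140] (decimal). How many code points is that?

Byte at offset 0: 0xF0 = 11110000 → 4-byte char (#1). Advance 4.
Byte at offset 4: 0xF0 = 11110000 → 4-byte char (#2). Advance 4.
Byte at offset 8: 0x72 = 01110010 → 1-byte char (#3). Advance 1.
Byte at offset 9: 0xDF = 11011111 → 2-byte char (#4). Advance 2.
Byte at offset 11: 0xD4 = 11010100 → 2-byte char (#5). Advance 2.
Byte at offset 13: 0xE9 = 11101001 → 3-byte char (#6). Advance 3.
Byte at offset 16: 0xD7 = 11010111 → 2-byte char (#7). Advance 2.
Byte at offset 18: 0xF0 = 11110000 → 4-byte char (#8). Advance 4.
Byte at offset 22: 0xDC = 11011100 → 2-byte char (#9). Advance 2.
Reached end at offset 24 after 9 code points.

9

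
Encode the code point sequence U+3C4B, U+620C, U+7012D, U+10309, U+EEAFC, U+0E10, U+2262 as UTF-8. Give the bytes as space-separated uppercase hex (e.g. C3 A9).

E3 B1 8B E6 88 8C F1 B0 84 AD F0 90 8C 89 F3 AE AB BC E0 B8 90 E2 89 A2

U+3C4B: 3-byte form → E3 B1 8B.
U+620C: 3-byte form → E6 88 8C.
U+7012D: 4-byte form → F1 B0 84 AD.
U+10309: 4-byte form → F0 90 8C 89.
U+EEAFC: 4-byte form → F3 AE AB BC.
U+0E10: 3-byte form → E0 B8 90.
U+2262: 3-byte form → E2 89 A2.
Concatenated (24 bytes): E3 B1 8B E6 88 8C F1 B0 84 AD F0 90 8C 89 F3 AE AB BC E0 B8 90 E2 89 A2.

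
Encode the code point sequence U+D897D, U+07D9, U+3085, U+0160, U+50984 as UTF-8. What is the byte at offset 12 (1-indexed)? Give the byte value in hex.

1-indexed offset 12 is 0-indexed offset 11.
U+D897D → 4-byte form F3 98 A5 BD at offsets 0–3.
U+07D9 → 2-byte form DF 99 at offsets 4–5.
U+3085 → 3-byte form E3 82 85 at offsets 6–8.
U+0160 → 2-byte form C5 A0 at offsets 9–10.
U+50984 → 4-byte form F1 90 A6 84 at offsets 11–14.
Offset 11 falls in char 5's range; it's byte 1 of F1 90 A6 84 = 0xF1.

0xF1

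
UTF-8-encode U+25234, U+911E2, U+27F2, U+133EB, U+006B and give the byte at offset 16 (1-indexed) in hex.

1-indexed offset 16 is 0-indexed offset 15.
U+25234 → 4-byte form F0 A5 88 B4 at offsets 0–3.
U+911E2 → 4-byte form F2 91 87 A2 at offsets 4–7.
U+27F2 → 3-byte form E2 9F B2 at offsets 8–10.
U+133EB → 4-byte form F0 93 8F AB at offsets 11–14.
U+006B → 1-byte form 6B at offsets 15–15.
Offset 15 falls in char 5's range; it's byte 1 of 6B = 0x6B.

0x6B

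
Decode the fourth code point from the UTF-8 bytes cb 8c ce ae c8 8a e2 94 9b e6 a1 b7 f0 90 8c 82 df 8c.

U+251B

Offset 0: leading byte 0xCB = 11001011 → 2-byte char #1 = CB 8C.
Offset 2: leading byte 0xCE = 11001110 → 2-byte char #2 = CE AE.
Offset 4: leading byte 0xC8 = 11001000 → 2-byte char #3 = C8 8A.
Offset 6: leading byte 0xE2 = 11100010 → 3-byte char #4 = E2 94 9B.
Leading byte 0xE2 = 11100010 matches 1110xxxx → 3-byte sequence.
Byte 1: 0xE2 = 11100010, payload 0010 (4 bits).
Byte 2: 0x94 = 10010100 (10xxxxxx ✓), payload 010100.
Byte 3: 0x9B = 10011011 (10xxxxxx ✓), payload 011011.
Concatenate: 0010010100011011 = 0x251B (16 bits → U+251B).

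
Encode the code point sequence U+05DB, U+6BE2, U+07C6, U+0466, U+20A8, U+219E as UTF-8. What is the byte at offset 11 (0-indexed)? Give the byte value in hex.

0xA8

U+05DB → 2-byte form D7 9B at offsets 0–1.
U+6BE2 → 3-byte form E6 AF A2 at offsets 2–4.
U+07C6 → 2-byte form DF 86 at offsets 5–6.
U+0466 → 2-byte form D1 A6 at offsets 7–8.
U+20A8 → 3-byte form E2 82 A8 at offsets 9–11.
Offset 11 falls in char 5's range; it's byte 3 of E2 82 A8 = 0xA8.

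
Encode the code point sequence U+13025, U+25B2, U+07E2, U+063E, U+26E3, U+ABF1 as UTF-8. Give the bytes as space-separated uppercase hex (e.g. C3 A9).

F0 93 80 A5 E2 96 B2 DF A2 D8 BE E2 9B A3 EA AF B1

U+13025: 4-byte form → F0 93 80 A5.
U+25B2: 3-byte form → E2 96 B2.
U+07E2: 2-byte form → DF A2.
U+063E: 2-byte form → D8 BE.
U+26E3: 3-byte form → E2 9B A3.
U+ABF1: 3-byte form → EA AF B1.
Concatenated (17 bytes): F0 93 80 A5 E2 96 B2 DF A2 D8 BE E2 9B A3 EA AF B1.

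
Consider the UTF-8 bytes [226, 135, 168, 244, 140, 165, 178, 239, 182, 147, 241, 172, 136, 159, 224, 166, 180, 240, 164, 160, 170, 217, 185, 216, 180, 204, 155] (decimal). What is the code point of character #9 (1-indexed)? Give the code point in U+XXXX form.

U+031B

Offset 0: leading byte 0xE2 = 11100010 → 3-byte char #1 = E2 87 A8.
Offset 3: leading byte 0xF4 = 11110100 → 4-byte char #2 = F4 8C A5 B2.
Offset 7: leading byte 0xEF = 11101111 → 3-byte char #3 = EF B6 93.
Offset 10: leading byte 0xF1 = 11110001 → 4-byte char #4 = F1 AC 88 9F.
Offset 14: leading byte 0xE0 = 11100000 → 3-byte char #5 = E0 A6 B4.
Offset 17: leading byte 0xF0 = 11110000 → 4-byte char #6 = F0 A4 A0 AA.
Offset 21: leading byte 0xD9 = 11011001 → 2-byte char #7 = D9 B9.
Offset 23: leading byte 0xD8 = 11011000 → 2-byte char #8 = D8 B4.
Offset 25: leading byte 0xCC = 11001100 → 2-byte char #9 = CC 9B.
Leading byte 0xCC = 11001100 matches 110xxxxx → 2-byte sequence.
Byte 1: 0xCC = 11001100, payload 01100 (5 bits).
Byte 2: 0x9B = 10011011 (10xxxxxx ✓), payload 011011.
Concatenate: 01100011011 = 0x31B (11 bits → U+031B).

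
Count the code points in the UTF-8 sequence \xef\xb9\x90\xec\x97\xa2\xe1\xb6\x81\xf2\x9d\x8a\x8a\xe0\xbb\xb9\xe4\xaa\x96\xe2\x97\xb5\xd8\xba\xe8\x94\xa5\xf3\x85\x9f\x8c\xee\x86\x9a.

11

Byte at offset 0: 0xEF = 11101111 → 3-byte char (#1). Advance 3.
Byte at offset 3: 0xEC = 11101100 → 3-byte char (#2). Advance 3.
Byte at offset 6: 0xE1 = 11100001 → 3-byte char (#3). Advance 3.
Byte at offset 9: 0xF2 = 11110010 → 4-byte char (#4). Advance 4.
Byte at offset 13: 0xE0 = 11100000 → 3-byte char (#5). Advance 3.
Byte at offset 16: 0xE4 = 11100100 → 3-byte char (#6). Advance 3.
Byte at offset 19: 0xE2 = 11100010 → 3-byte char (#7). Advance 3.
Byte at offset 22: 0xD8 = 11011000 → 2-byte char (#8). Advance 2.
Byte at offset 24: 0xE8 = 11101000 → 3-byte char (#9). Advance 3.
Byte at offset 27: 0xF3 = 11110011 → 4-byte char (#10). Advance 4.
Byte at offset 31: 0xEE = 11101110 → 3-byte char (#11). Advance 3.
Reached end at offset 34 after 11 code points.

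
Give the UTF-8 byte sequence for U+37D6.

E3 9F 96

U+37D6 = 0x37D6 = 14294 decimal. In range U+0800–U+FFFF → 3-byte form: 1110xxxx 10xxxxxx 10xxxxxx.
Binary (16 bits): 0011011111010110.
Split 4+6+6: 0011 | 011111 | 010110.
Byte 1: 11100011 = 0xE3.
Byte 2: 10011111 = 0x9F.
Byte 3: 10010110 = 0x96.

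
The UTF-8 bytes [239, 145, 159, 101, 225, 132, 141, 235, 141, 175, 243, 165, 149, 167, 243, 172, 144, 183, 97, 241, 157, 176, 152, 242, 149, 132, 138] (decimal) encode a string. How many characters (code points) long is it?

Byte at offset 0: 0xEF = 11101111 → 3-byte char (#1). Advance 3.
Byte at offset 3: 0x65 = 01100101 → 1-byte char (#2). Advance 1.
Byte at offset 4: 0xE1 = 11100001 → 3-byte char (#3). Advance 3.
Byte at offset 7: 0xEB = 11101011 → 3-byte char (#4). Advance 3.
Byte at offset 10: 0xF3 = 11110011 → 4-byte char (#5). Advance 4.
Byte at offset 14: 0xF3 = 11110011 → 4-byte char (#6). Advance 4.
Byte at offset 18: 0x61 = 01100001 → 1-byte char (#7). Advance 1.
Byte at offset 19: 0xF1 = 11110001 → 4-byte char (#8). Advance 4.
Byte at offset 23: 0xF2 = 11110010 → 4-byte char (#9). Advance 4.
Reached end at offset 27 after 9 code points.

9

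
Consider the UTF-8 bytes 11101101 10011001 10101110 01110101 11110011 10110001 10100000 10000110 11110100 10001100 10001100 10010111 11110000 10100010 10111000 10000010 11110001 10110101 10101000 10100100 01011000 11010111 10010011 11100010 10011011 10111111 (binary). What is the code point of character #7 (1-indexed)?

U+0058

Offset 0: leading byte 0xED = 11101101 → 3-byte char #1 = ED 99 AE.
Offset 3: leading byte 0x75 = 01110101 → 1-byte char #2 = 75.
Offset 4: leading byte 0xF3 = 11110011 → 4-byte char #3 = F3 B1 A0 86.
Offset 8: leading byte 0xF4 = 11110100 → 4-byte char #4 = F4 8C 8C 97.
Offset 12: leading byte 0xF0 = 11110000 → 4-byte char #5 = F0 A2 B8 82.
Offset 16: leading byte 0xF1 = 11110001 → 4-byte char #6 = F1 B5 A8 A4.
Offset 20: leading byte 0x58 = 01011000 → 1-byte char #7 = 58.
Leading byte 0x58 = 01011000 matches 0xxxxxxx → 1-byte sequence.
Byte 1: 0x58 = 01011000, payload 1011000 (7 bits).
Concatenate: 1011000 = 0x58 (7 bits → U+0058).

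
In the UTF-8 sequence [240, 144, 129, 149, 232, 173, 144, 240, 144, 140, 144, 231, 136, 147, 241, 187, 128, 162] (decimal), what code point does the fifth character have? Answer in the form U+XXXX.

Offset 0: leading byte 0xF0 = 11110000 → 4-byte char #1 = F0 90 81 95.
Offset 4: leading byte 0xE8 = 11101000 → 3-byte char #2 = E8 AD 90.
Offset 7: leading byte 0xF0 = 11110000 → 4-byte char #3 = F0 90 8C 90.
Offset 11: leading byte 0xE7 = 11100111 → 3-byte char #4 = E7 88 93.
Offset 14: leading byte 0xF1 = 11110001 → 4-byte char #5 = F1 BB 80 A2.
Leading byte 0xF1 = 11110001 matches 11110xxx → 4-byte sequence.
Byte 1: 0xF1 = 11110001, payload 001 (3 bits).
Byte 2: 0xBB = 10111011 (10xxxxxx ✓), payload 111011.
Byte 3: 0x80 = 10000000 (10xxxxxx ✓), payload 000000.
Byte 4: 0xA2 = 10100010 (10xxxxxx ✓), payload 100010.
Concatenate: 001111011000000100010 = 0x7B022 (21 bits → U+7B022).

U+7B022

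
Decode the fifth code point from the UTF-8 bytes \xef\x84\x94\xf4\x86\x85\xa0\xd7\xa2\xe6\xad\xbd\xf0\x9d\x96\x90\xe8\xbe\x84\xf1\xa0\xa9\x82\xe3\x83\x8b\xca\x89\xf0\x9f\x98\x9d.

U+1D590

Offset 0: leading byte 0xEF = 11101111 → 3-byte char #1 = EF 84 94.
Offset 3: leading byte 0xF4 = 11110100 → 4-byte char #2 = F4 86 85 A0.
Offset 7: leading byte 0xD7 = 11010111 → 2-byte char #3 = D7 A2.
Offset 9: leading byte 0xE6 = 11100110 → 3-byte char #4 = E6 AD BD.
Offset 12: leading byte 0xF0 = 11110000 → 4-byte char #5 = F0 9D 96 90.
Leading byte 0xF0 = 11110000 matches 11110xxx → 4-byte sequence.
Byte 1: 0xF0 = 11110000, payload 000 (3 bits).
Byte 2: 0x9D = 10011101 (10xxxxxx ✓), payload 011101.
Byte 3: 0x96 = 10010110 (10xxxxxx ✓), payload 010110.
Byte 4: 0x90 = 10010000 (10xxxxxx ✓), payload 010000.
Concatenate: 000011101010110010000 = 0x1D590 (21 bits → U+1D590).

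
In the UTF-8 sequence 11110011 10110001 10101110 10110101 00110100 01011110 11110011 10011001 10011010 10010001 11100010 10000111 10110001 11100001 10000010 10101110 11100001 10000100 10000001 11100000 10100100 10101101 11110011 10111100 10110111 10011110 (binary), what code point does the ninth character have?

U+FCDDE

Offset 0: leading byte 0xF3 = 11110011 → 4-byte char #1 = F3 B1 AE B5.
Offset 4: leading byte 0x34 = 00110100 → 1-byte char #2 = 34.
Offset 5: leading byte 0x5E = 01011110 → 1-byte char #3 = 5E.
Offset 6: leading byte 0xF3 = 11110011 → 4-byte char #4 = F3 99 9A 91.
Offset 10: leading byte 0xE2 = 11100010 → 3-byte char #5 = E2 87 B1.
Offset 13: leading byte 0xE1 = 11100001 → 3-byte char #6 = E1 82 AE.
Offset 16: leading byte 0xE1 = 11100001 → 3-byte char #7 = E1 84 81.
Offset 19: leading byte 0xE0 = 11100000 → 3-byte char #8 = E0 A4 AD.
Offset 22: leading byte 0xF3 = 11110011 → 4-byte char #9 = F3 BC B7 9E.
Leading byte 0xF3 = 11110011 matches 11110xxx → 4-byte sequence.
Byte 1: 0xF3 = 11110011, payload 011 (3 bits).
Byte 2: 0xBC = 10111100 (10xxxxxx ✓), payload 111100.
Byte 3: 0xB7 = 10110111 (10xxxxxx ✓), payload 110111.
Byte 4: 0x9E = 10011110 (10xxxxxx ✓), payload 011110.
Concatenate: 011111100110111011110 = 0xFCDDE (21 bits → U+FCDDE).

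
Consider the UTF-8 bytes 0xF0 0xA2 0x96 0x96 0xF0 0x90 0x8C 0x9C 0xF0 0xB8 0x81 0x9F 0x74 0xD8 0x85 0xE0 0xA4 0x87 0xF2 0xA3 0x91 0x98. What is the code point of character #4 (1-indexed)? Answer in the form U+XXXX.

U+0074

Offset 0: leading byte 0xF0 = 11110000 → 4-byte char #1 = F0 A2 96 96.
Offset 4: leading byte 0xF0 = 11110000 → 4-byte char #2 = F0 90 8C 9C.
Offset 8: leading byte 0xF0 = 11110000 → 4-byte char #3 = F0 B8 81 9F.
Offset 12: leading byte 0x74 = 01110100 → 1-byte char #4 = 74.
Leading byte 0x74 = 01110100 matches 0xxxxxxx → 1-byte sequence.
Byte 1: 0x74 = 01110100, payload 1110100 (7 bits).
Concatenate: 1110100 = 0x74 (7 bits → U+0074).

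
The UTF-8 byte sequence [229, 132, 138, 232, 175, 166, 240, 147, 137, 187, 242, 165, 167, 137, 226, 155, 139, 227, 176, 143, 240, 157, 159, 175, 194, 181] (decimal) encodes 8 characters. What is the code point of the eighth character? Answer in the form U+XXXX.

U+00B5

Offset 0: leading byte 0xE5 = 11100101 → 3-byte char #1 = E5 84 8A.
Offset 3: leading byte 0xE8 = 11101000 → 3-byte char #2 = E8 AF A6.
Offset 6: leading byte 0xF0 = 11110000 → 4-byte char #3 = F0 93 89 BB.
Offset 10: leading byte 0xF2 = 11110010 → 4-byte char #4 = F2 A5 A7 89.
Offset 14: leading byte 0xE2 = 11100010 → 3-byte char #5 = E2 9B 8B.
Offset 17: leading byte 0xE3 = 11100011 → 3-byte char #6 = E3 B0 8F.
Offset 20: leading byte 0xF0 = 11110000 → 4-byte char #7 = F0 9D 9F AF.
Offset 24: leading byte 0xC2 = 11000010 → 2-byte char #8 = C2 B5.
Leading byte 0xC2 = 11000010 matches 110xxxxx → 2-byte sequence.
Byte 1: 0xC2 = 11000010, payload 00010 (5 bits).
Byte 2: 0xB5 = 10110101 (10xxxxxx ✓), payload 110101.
Concatenate: 00010110101 = 0xB5 (11 bits → U+00B5).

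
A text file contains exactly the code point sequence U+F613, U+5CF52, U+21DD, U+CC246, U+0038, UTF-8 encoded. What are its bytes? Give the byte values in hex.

U+F613: 3-byte form → EF 98 93.
U+5CF52: 4-byte form → F1 9C BD 92.
U+21DD: 3-byte form → E2 87 9D.
U+CC246: 4-byte form → F3 8C 89 86.
U+0038: 1-byte form → 38.
Concatenated (15 bytes): EF 98 93 F1 9C BD 92 E2 87 9D F3 8C 89 86 38.

EF 98 93 F1 9C BD 92 E2 87 9D F3 8C 89 86 38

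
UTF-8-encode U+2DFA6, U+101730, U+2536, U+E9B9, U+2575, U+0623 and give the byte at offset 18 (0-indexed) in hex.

0xA3

U+2DFA6 → 4-byte form F0 AD BE A6 at offsets 0–3.
U+101730 → 4-byte form F4 81 9C B0 at offsets 4–7.
U+2536 → 3-byte form E2 94 B6 at offsets 8–10.
U+E9B9 → 3-byte form EE A6 B9 at offsets 11–13.
U+2575 → 3-byte form E2 95 B5 at offsets 14–16.
U+0623 → 2-byte form D8 A3 at offsets 17–18.
Offset 18 falls in char 6's range; it's byte 2 of D8 A3 = 0xA3.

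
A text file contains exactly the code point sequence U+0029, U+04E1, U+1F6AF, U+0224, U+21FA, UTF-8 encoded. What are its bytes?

29 D3 A1 F0 9F 9A AF C8 A4 E2 87 BA

U+0029: 1-byte form → 29.
U+04E1: 2-byte form → D3 A1.
U+1F6AF: 4-byte form → F0 9F 9A AF.
U+0224: 2-byte form → C8 A4.
U+21FA: 3-byte form → E2 87 BA.
Concatenated (12 bytes): 29 D3 A1 F0 9F 9A AF C8 A4 E2 87 BA.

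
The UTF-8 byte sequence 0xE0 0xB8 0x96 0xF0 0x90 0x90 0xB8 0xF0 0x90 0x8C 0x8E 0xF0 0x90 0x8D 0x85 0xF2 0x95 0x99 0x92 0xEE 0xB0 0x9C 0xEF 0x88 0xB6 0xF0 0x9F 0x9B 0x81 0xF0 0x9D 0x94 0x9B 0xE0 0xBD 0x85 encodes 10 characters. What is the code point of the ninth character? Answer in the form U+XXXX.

Offset 0: leading byte 0xE0 = 11100000 → 3-byte char #1 = E0 B8 96.
Offset 3: leading byte 0xF0 = 11110000 → 4-byte char #2 = F0 90 90 B8.
Offset 7: leading byte 0xF0 = 11110000 → 4-byte char #3 = F0 90 8C 8E.
Offset 11: leading byte 0xF0 = 11110000 → 4-byte char #4 = F0 90 8D 85.
Offset 15: leading byte 0xF2 = 11110010 → 4-byte char #5 = F2 95 99 92.
Offset 19: leading byte 0xEE = 11101110 → 3-byte char #6 = EE B0 9C.
Offset 22: leading byte 0xEF = 11101111 → 3-byte char #7 = EF 88 B6.
Offset 25: leading byte 0xF0 = 11110000 → 4-byte char #8 = F0 9F 9B 81.
Offset 29: leading byte 0xF0 = 11110000 → 4-byte char #9 = F0 9D 94 9B.
Leading byte 0xF0 = 11110000 matches 11110xxx → 4-byte sequence.
Byte 1: 0xF0 = 11110000, payload 000 (3 bits).
Byte 2: 0x9D = 10011101 (10xxxxxx ✓), payload 011101.
Byte 3: 0x94 = 10010100 (10xxxxxx ✓), payload 010100.
Byte 4: 0x9B = 10011011 (10xxxxxx ✓), payload 011011.
Concatenate: 000011101010100011011 = 0x1D51B (21 bits → U+1D51B).

U+1D51B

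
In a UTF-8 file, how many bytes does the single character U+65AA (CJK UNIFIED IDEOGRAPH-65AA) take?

3

U+65AA = 0x65AA. UTF-8 uses 1 byte below 0x80, 2 below 0x800, 3 below 0x10000, 4 up to 0x10FFFF. 0x65AA is in U+0800–U+FFFF → 3 bytes.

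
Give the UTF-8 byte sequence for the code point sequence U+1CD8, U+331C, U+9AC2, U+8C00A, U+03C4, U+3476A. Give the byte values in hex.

U+1CD8: 3-byte form → E1 B3 98.
U+331C: 3-byte form → E3 8C 9C.
U+9AC2: 3-byte form → E9 AB 82.
U+8C00A: 4-byte form → F2 8C 80 8A.
U+03C4: 2-byte form → CF 84.
U+3476A: 4-byte form → F0 B4 9D AA.
Concatenated (19 bytes): E1 B3 98 E3 8C 9C E9 AB 82 F2 8C 80 8A CF 84 F0 B4 9D AA.

E1 B3 98 E3 8C 9C E9 AB 82 F2 8C 80 8A CF 84 F0 B4 9D AA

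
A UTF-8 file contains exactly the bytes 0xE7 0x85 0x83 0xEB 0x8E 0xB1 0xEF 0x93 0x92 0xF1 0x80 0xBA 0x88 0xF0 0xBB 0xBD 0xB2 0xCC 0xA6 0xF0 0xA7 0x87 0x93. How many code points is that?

7

Byte at offset 0: 0xE7 = 11100111 → 3-byte char (#1). Advance 3.
Byte at offset 3: 0xEB = 11101011 → 3-byte char (#2). Advance 3.
Byte at offset 6: 0xEF = 11101111 → 3-byte char (#3). Advance 3.
Byte at offset 9: 0xF1 = 11110001 → 4-byte char (#4). Advance 4.
Byte at offset 13: 0xF0 = 11110000 → 4-byte char (#5). Advance 4.
Byte at offset 17: 0xCC = 11001100 → 2-byte char (#6). Advance 2.
Byte at offset 19: 0xF0 = 11110000 → 4-byte char (#7). Advance 4.
Reached end at offset 23 after 7 code points.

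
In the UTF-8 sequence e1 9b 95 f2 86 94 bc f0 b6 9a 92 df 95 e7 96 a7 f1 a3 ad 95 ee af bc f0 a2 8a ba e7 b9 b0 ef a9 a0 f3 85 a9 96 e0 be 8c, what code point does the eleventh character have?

Offset 0: leading byte 0xE1 = 11100001 → 3-byte char #1 = E1 9B 95.
Offset 3: leading byte 0xF2 = 11110010 → 4-byte char #2 = F2 86 94 BC.
Offset 7: leading byte 0xF0 = 11110000 → 4-byte char #3 = F0 B6 9A 92.
Offset 11: leading byte 0xDF = 11011111 → 2-byte char #4 = DF 95.
Offset 13: leading byte 0xE7 = 11100111 → 3-byte char #5 = E7 96 A7.
Offset 16: leading byte 0xF1 = 11110001 → 4-byte char #6 = F1 A3 AD 95.
Offset 20: leading byte 0xEE = 11101110 → 3-byte char #7 = EE AF BC.
Offset 23: leading byte 0xF0 = 11110000 → 4-byte char #8 = F0 A2 8A BA.
Offset 27: leading byte 0xE7 = 11100111 → 3-byte char #9 = E7 B9 B0.
Offset 30: leading byte 0xEF = 11101111 → 3-byte char #10 = EF A9 A0.
Offset 33: leading byte 0xF3 = 11110011 → 4-byte char #11 = F3 85 A9 96.
Leading byte 0xF3 = 11110011 matches 11110xxx → 4-byte sequence.
Byte 1: 0xF3 = 11110011, payload 011 (3 bits).
Byte 2: 0x85 = 10000101 (10xxxxxx ✓), payload 000101.
Byte 3: 0xA9 = 10101001 (10xxxxxx ✓), payload 101001.
Byte 4: 0x96 = 10010110 (10xxxxxx ✓), payload 010110.
Concatenate: 011000101101001010110 = 0xC5A56 (21 bits → U+C5A56).

U+C5A56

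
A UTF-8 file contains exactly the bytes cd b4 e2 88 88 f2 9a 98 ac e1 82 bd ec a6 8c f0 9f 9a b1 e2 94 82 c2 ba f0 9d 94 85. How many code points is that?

Byte at offset 0: 0xCD = 11001101 → 2-byte char (#1). Advance 2.
Byte at offset 2: 0xE2 = 11100010 → 3-byte char (#2). Advance 3.
Byte at offset 5: 0xF2 = 11110010 → 4-byte char (#3). Advance 4.
Byte at offset 9: 0xE1 = 11100001 → 3-byte char (#4). Advance 3.
Byte at offset 12: 0xEC = 11101100 → 3-byte char (#5). Advance 3.
Byte at offset 15: 0xF0 = 11110000 → 4-byte char (#6). Advance 4.
Byte at offset 19: 0xE2 = 11100010 → 3-byte char (#7). Advance 3.
Byte at offset 22: 0xC2 = 11000010 → 2-byte char (#8). Advance 2.
Byte at offset 24: 0xF0 = 11110000 → 4-byte char (#9). Advance 4.
Reached end at offset 28 after 9 code points.

9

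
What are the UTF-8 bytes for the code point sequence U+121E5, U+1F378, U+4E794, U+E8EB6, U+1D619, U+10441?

U+121E5: 4-byte form → F0 92 87 A5.
U+1F378: 4-byte form → F0 9F 8D B8.
U+4E794: 4-byte form → F1 8E 9E 94.
U+E8EB6: 4-byte form → F3 A8 BA B6.
U+1D619: 4-byte form → F0 9D 98 99.
U+10441: 4-byte form → F0 90 91 81.
Concatenated (24 bytes): F0 92 87 A5 F0 9F 8D B8 F1 8E 9E 94 F3 A8 BA B6 F0 9D 98 99 F0 90 91 81.

F0 92 87 A5 F0 9F 8D B8 F1 8E 9E 94 F3 A8 BA B6 F0 9D 98 99 F0 90 91 81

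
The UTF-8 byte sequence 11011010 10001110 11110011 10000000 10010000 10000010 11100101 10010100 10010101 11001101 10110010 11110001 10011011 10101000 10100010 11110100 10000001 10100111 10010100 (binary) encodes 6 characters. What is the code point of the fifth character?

Offset 0: leading byte 0xDA = 11011010 → 2-byte char #1 = DA 8E.
Offset 2: leading byte 0xF3 = 11110011 → 4-byte char #2 = F3 80 90 82.
Offset 6: leading byte 0xE5 = 11100101 → 3-byte char #3 = E5 94 95.
Offset 9: leading byte 0xCD = 11001101 → 2-byte char #4 = CD B2.
Offset 11: leading byte 0xF1 = 11110001 → 4-byte char #5 = F1 9B A8 A2.
Leading byte 0xF1 = 11110001 matches 11110xxx → 4-byte sequence.
Byte 1: 0xF1 = 11110001, payload 001 (3 bits).
Byte 2: 0x9B = 10011011 (10xxxxxx ✓), payload 011011.
Byte 3: 0xA8 = 10101000 (10xxxxxx ✓), payload 101000.
Byte 4: 0xA2 = 10100010 (10xxxxxx ✓), payload 100010.
Concatenate: 001011011101000100010 = 0x5BA22 (21 bits → U+5BA22).

U+5BA22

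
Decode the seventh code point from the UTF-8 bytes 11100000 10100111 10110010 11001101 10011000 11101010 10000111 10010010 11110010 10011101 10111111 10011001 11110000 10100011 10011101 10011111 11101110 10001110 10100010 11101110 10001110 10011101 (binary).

Offset 0: leading byte 0xE0 = 11100000 → 3-byte char #1 = E0 A7 B2.
Offset 3: leading byte 0xCD = 11001101 → 2-byte char #2 = CD 98.
Offset 5: leading byte 0xEA = 11101010 → 3-byte char #3 = EA 87 92.
Offset 8: leading byte 0xF2 = 11110010 → 4-byte char #4 = F2 9D BF 99.
Offset 12: leading byte 0xF0 = 11110000 → 4-byte char #5 = F0 A3 9D 9F.
Offset 16: leading byte 0xEE = 11101110 → 3-byte char #6 = EE 8E A2.
Offset 19: leading byte 0xEE = 11101110 → 3-byte char #7 = EE 8E 9D.
Leading byte 0xEE = 11101110 matches 1110xxxx → 3-byte sequence.
Byte 1: 0xEE = 11101110, payload 1110 (4 bits).
Byte 2: 0x8E = 10001110 (10xxxxxx ✓), payload 001110.
Byte 3: 0x9D = 10011101 (10xxxxxx ✓), payload 011101.
Concatenate: 1110001110011101 = 0xE39D (16 bits → U+E39D).

U+E39D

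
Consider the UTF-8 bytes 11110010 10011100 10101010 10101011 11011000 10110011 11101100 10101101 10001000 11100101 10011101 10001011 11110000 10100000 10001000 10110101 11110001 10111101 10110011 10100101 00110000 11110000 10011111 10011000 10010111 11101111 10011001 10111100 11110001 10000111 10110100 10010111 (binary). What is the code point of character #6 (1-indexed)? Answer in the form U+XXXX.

Offset 0: leading byte 0xF2 = 11110010 → 4-byte char #1 = F2 9C AA AB.
Offset 4: leading byte 0xD8 = 11011000 → 2-byte char #2 = D8 B3.
Offset 6: leading byte 0xEC = 11101100 → 3-byte char #3 = EC AD 88.
Offset 9: leading byte 0xE5 = 11100101 → 3-byte char #4 = E5 9D 8B.
Offset 12: leading byte 0xF0 = 11110000 → 4-byte char #5 = F0 A0 88 B5.
Offset 16: leading byte 0xF1 = 11110001 → 4-byte char #6 = F1 BD B3 A5.
Leading byte 0xF1 = 11110001 matches 11110xxx → 4-byte sequence.
Byte 1: 0xF1 = 11110001, payload 001 (3 bits).
Byte 2: 0xBD = 10111101 (10xxxxxx ✓), payload 111101.
Byte 3: 0xB3 = 10110011 (10xxxxxx ✓), payload 110011.
Byte 4: 0xA5 = 10100101 (10xxxxxx ✓), payload 100101.
Concatenate: 001111101110011100101 = 0x7DCE5 (21 bits → U+7DCE5).

U+7DCE5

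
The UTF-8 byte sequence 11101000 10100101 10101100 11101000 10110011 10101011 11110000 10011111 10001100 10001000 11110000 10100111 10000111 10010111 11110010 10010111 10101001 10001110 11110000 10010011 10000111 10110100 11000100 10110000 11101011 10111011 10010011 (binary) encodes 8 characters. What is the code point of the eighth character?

Offset 0: leading byte 0xE8 = 11101000 → 3-byte char #1 = E8 A5 AC.
Offset 3: leading byte 0xE8 = 11101000 → 3-byte char #2 = E8 B3 AB.
Offset 6: leading byte 0xF0 = 11110000 → 4-byte char #3 = F0 9F 8C 88.
Offset 10: leading byte 0xF0 = 11110000 → 4-byte char #4 = F0 A7 87 97.
Offset 14: leading byte 0xF2 = 11110010 → 4-byte char #5 = F2 97 A9 8E.
Offset 18: leading byte 0xF0 = 11110000 → 4-byte char #6 = F0 93 87 B4.
Offset 22: leading byte 0xC4 = 11000100 → 2-byte char #7 = C4 B0.
Offset 24: leading byte 0xEB = 11101011 → 3-byte char #8 = EB BB 93.
Leading byte 0xEB = 11101011 matches 1110xxxx → 3-byte sequence.
Byte 1: 0xEB = 11101011, payload 1011 (4 bits).
Byte 2: 0xBB = 10111011 (10xxxxxx ✓), payload 111011.
Byte 3: 0x93 = 10010011 (10xxxxxx ✓), payload 010011.
Concatenate: 1011111011010011 = 0xBED3 (16 bits → U+BED3).

U+BED3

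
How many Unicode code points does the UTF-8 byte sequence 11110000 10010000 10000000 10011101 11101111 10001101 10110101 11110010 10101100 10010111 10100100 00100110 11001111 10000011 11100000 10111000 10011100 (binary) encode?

6

Byte at offset 0: 0xF0 = 11110000 → 4-byte char (#1). Advance 4.
Byte at offset 4: 0xEF = 11101111 → 3-byte char (#2). Advance 3.
Byte at offset 7: 0xF2 = 11110010 → 4-byte char (#3). Advance 4.
Byte at offset 11: 0x26 = 00100110 → 1-byte char (#4). Advance 1.
Byte at offset 12: 0xCF = 11001111 → 2-byte char (#5). Advance 2.
Byte at offset 14: 0xE0 = 11100000 → 3-byte char (#6). Advance 3.
Reached end at offset 17 after 6 code points.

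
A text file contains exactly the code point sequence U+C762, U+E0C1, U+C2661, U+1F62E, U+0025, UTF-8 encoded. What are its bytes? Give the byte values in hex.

U+C762: 3-byte form → EC 9D A2.
U+E0C1: 3-byte form → EE 83 81.
U+C2661: 4-byte form → F3 82 99 A1.
U+1F62E: 4-byte form → F0 9F 98 AE.
U+0025: 1-byte form → 25.
Concatenated (15 bytes): EC 9D A2 EE 83 81 F3 82 99 A1 F0 9F 98 AE 25.

EC 9D A2 EE 83 81 F3 82 99 A1 F0 9F 98 AE 25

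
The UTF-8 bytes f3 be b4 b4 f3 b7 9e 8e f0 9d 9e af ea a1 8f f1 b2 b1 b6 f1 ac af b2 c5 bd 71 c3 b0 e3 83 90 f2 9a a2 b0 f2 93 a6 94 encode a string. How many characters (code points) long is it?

Byte at offset 0: 0xF3 = 11110011 → 4-byte char (#1). Advance 4.
Byte at offset 4: 0xF3 = 11110011 → 4-byte char (#2). Advance 4.
Byte at offset 8: 0xF0 = 11110000 → 4-byte char (#3). Advance 4.
Byte at offset 12: 0xEA = 11101010 → 3-byte char (#4). Advance 3.
Byte at offset 15: 0xF1 = 11110001 → 4-byte char (#5). Advance 4.
Byte at offset 19: 0xF1 = 11110001 → 4-byte char (#6). Advance 4.
Byte at offset 23: 0xC5 = 11000101 → 2-byte char (#7). Advance 2.
Byte at offset 25: 0x71 = 01110001 → 1-byte char (#8). Advance 1.
Byte at offset 26: 0xC3 = 11000011 → 2-byte char (#9). Advance 2.
Byte at offset 28: 0xE3 = 11100011 → 3-byte char (#10). Advance 3.
Byte at offset 31: 0xF2 = 11110010 → 4-byte char (#11). Advance 4.
Byte at offset 35: 0xF2 = 11110010 → 4-byte char (#12). Advance 4.
Reached end at offset 39 after 12 code points.

12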